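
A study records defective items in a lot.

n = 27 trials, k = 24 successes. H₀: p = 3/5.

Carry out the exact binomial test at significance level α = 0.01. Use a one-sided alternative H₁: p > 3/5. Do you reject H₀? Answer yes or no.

Exact binomial: n=27, k=24, p₀=3/5=0.6000
P(X≥24) from Σ C(n,i)·p₀^i·(1−p₀)^(n−i)
p-value (one-sided, H₁ greater) = 0.00107
At α=0.01: p < α → reject H₀

reject H₀: yes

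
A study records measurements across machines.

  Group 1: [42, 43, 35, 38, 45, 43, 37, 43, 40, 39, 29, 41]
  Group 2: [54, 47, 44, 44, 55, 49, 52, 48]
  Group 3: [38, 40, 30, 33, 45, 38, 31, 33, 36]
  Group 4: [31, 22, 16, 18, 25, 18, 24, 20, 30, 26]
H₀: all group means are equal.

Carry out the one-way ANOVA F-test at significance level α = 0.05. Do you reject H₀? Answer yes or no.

Group means [39.58, 49.12, 36.00, 23.00], grand mean 36.462
SSB = Σnᵢ(x̄ᵢ−x̄)² = 3213.901; SSW = ΣΣ(x−x̄ᵢ)² = 759.792
MSB = 3213.901/3 = 1071.3002; MSW = 759.792/35 = 21.7083
F = MSB/MSW = 49.3497
df = (3, 35)
p-value (upper-tail) = 0.00000
At α=0.05: p < α → reject H₀

reject H₀: yes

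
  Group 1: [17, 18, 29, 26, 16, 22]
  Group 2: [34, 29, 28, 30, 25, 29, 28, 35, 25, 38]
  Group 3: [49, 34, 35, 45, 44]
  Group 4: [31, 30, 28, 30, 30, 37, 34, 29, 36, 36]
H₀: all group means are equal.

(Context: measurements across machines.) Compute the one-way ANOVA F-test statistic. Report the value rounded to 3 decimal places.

Group means [21.33, 30.10, 41.40, 32.10], grand mean 30.871
SSB = Σnᵢ(x̄ᵢ−x̄)² = 1121.151; SSW = ΣΣ(x−x̄ᵢ)² = 576.333
MSB = 1121.151/3 = 373.7168; MSW = 576.333/27 = 21.3457
F = MSB/MSW = 17.5078
df = (3, 27)

test statistic = 17.508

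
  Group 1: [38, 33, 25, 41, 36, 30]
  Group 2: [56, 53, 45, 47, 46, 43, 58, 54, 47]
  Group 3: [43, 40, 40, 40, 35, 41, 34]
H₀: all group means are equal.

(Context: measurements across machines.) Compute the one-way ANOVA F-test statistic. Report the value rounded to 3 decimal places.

test statistic = 20.962

Group means [33.83, 49.89, 39.00], grand mean 42.045
SSB = Σnᵢ(x̄ᵢ−x̄)² = 1023.232; SSW = ΣΣ(x−x̄ᵢ)² = 463.722
MSB = 1023.232/2 = 511.6162; MSW = 463.722/19 = 24.4064
F = MSB/MSW = 20.9623
df = (2, 19)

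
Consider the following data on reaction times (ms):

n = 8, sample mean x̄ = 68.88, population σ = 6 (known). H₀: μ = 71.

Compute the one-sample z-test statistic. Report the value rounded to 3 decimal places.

SE = σ/√n = 6/√8 = 2.1213
z = (x̄−μ₀)/SE = (68.88−71)/2.1213 = -0.9994

test statistic = -0.999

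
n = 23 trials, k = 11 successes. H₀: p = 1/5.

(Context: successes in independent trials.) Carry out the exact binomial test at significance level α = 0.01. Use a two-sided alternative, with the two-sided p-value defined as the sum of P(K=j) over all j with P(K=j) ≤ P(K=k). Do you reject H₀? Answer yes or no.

reject H₀: yes

Exact binomial: n=23, k=11, p₀=1/5=0.2000
P(X=j) = C(n,j)·p₀^j·(1−p₀)^(n−j); p = Σ P(X=j) over j with P(X=j) ≤ P(X=11)
p-value (two-sided) = 0.00250
At α=0.01: p < α → reject H₀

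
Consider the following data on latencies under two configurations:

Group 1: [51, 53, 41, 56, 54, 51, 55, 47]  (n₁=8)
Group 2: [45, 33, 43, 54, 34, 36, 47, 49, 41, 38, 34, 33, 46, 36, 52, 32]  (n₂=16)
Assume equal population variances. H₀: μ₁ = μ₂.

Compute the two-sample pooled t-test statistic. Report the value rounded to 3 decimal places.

x̄₁=51.000, s₁=4.928, n₁=8
x̄₂=40.812, s₂=7.305, n₂=16
s_p² = [7·4.928² + 15·7.305²]/22 = 44.1108
SE = √(s_p²·(1/8+1/16)) = 2.8759
t = (51.000−40.812)/2.8759 = 3.5424
df = 22

test statistic = 3.542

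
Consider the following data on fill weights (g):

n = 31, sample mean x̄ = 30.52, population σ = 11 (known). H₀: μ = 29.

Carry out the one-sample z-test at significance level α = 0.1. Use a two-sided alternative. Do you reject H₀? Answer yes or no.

SE = σ/√n = 11/√31 = 1.9757
z = (x̄−μ₀)/SE = (30.52−29)/1.9757 = 0.7694
p-value (two-sided) = 0.44168
At α=0.1: p ≥ α → fail to reject H₀

reject H₀: no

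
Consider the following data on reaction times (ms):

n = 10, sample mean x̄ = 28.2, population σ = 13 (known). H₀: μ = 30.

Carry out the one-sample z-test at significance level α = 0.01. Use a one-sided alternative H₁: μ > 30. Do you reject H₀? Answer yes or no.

reject H₀: no

SE = σ/√n = 13/√10 = 4.1110
z = (x̄−μ₀)/SE = (28.2−30)/4.1110 = -0.4379
p-value (one-sided, H₁ greater) = 0.66925
At α=0.01: p ≥ α → fail to reject H₀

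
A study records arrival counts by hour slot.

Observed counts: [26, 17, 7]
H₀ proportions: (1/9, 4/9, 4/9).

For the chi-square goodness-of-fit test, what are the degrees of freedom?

degrees of freedom = 2

df = k − 1 = 3 − 1 = 2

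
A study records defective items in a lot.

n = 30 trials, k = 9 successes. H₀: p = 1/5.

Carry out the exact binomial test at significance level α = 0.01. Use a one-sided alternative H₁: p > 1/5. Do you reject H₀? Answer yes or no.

Exact binomial: n=30, k=9, p₀=1/5=0.2000
P(X≥9) from Σ C(n,i)·p₀^i·(1−p₀)^(n−i)
p-value (one-sided, H₁ greater) = 0.12865
At α=0.01: p ≥ α → fail to reject H₀

reject H₀: no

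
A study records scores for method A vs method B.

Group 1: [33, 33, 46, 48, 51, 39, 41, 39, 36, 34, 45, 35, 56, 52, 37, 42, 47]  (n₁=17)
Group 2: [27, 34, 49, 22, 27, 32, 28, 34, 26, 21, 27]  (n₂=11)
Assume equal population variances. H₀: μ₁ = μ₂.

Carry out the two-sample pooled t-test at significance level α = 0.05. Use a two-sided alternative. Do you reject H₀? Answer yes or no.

reject H₀: yes

x̄₁=42.000, s₁=7.150, n₁=17
x̄₂=29.727, s₂=7.669, n₂=11
s_p² = [16·7.150² + 10·7.669²]/26 = 54.0839
SE = √(s_p²·(1/17+1/11)) = 2.8457
t = (42.000−29.727)/2.8457 = 4.3127
df = 26
p-value (two-sided) = 0.00021
At α=0.05: p < α → reject H₀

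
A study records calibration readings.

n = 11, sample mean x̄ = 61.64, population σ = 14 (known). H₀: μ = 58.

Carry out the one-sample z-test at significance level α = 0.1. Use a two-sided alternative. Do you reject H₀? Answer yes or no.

reject H₀: no

SE = σ/√n = 14/√11 = 4.2212
z = (x̄−μ₀)/SE = (61.64−58)/4.2212 = 0.8623
p-value (two-sided) = 0.38851
At α=0.1: p ≥ α → fail to reject H₀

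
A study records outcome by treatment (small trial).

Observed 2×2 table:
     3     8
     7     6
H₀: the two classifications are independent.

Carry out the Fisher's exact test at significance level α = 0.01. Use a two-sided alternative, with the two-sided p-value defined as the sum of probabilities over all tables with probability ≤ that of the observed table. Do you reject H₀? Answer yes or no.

reject H₀: no

Margins: r₁=11, r₂=13, c₁=10, c₂=14, n=24
p_obs = C(11,3)·C(13,7)/C(24,10); sum pmf over tables with pmf ≤ p_obs
p-value (two-sided) = 0.23967
At α=0.01: p ≥ α → fail to reject H₀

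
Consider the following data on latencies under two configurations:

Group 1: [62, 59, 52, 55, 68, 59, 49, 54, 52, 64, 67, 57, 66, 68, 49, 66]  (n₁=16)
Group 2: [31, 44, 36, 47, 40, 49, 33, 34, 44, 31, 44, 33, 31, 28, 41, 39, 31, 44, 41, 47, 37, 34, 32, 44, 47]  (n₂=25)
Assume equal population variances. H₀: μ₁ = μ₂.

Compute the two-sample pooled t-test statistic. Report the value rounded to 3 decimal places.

test statistic = 9.853

x̄₁=59.188, s₁=6.833, n₁=16
x̄₂=38.480, s₂=6.391, n₂=25
s_p² = [15·6.833² + 24·6.391²]/39 = 43.0943
SE = √(s_p²·(1/16+1/25)) = 2.1017
t = (59.188−38.480)/2.1017 = 9.8527
df = 39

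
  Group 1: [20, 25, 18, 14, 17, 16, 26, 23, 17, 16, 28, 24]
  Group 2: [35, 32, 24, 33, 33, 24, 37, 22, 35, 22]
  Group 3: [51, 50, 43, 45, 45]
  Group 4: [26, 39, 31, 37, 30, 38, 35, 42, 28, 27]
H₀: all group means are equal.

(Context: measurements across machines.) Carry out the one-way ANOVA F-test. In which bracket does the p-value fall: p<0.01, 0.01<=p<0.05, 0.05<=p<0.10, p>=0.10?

p-value bracket: p<0.01

Group means [20.33, 29.70, 46.80, 33.30], grand mean 29.946
SSB = Σnᵢ(x̄ᵢ−x̄)² = 2642.225; SSW = ΣΣ(x−x̄ᵢ)² = 891.667
MSB = 2642.225/3 = 880.7417; MSW = 891.667/33 = 27.0202
F = MSB/MSW = 32.5957
df = (3, 33)
p-value (upper-tail) = 0.00000
→ bracket: p<0.01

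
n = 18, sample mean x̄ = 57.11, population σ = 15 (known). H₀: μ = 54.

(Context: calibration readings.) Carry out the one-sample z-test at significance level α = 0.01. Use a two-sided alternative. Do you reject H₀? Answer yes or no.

SE = σ/√n = 15/√18 = 3.5355
z = (x̄−μ₀)/SE = (57.11−54)/3.5355 = 0.8796
p-value (two-sided) = 0.37905
At α=0.01: p ≥ α → fail to reject H₀

reject H₀: no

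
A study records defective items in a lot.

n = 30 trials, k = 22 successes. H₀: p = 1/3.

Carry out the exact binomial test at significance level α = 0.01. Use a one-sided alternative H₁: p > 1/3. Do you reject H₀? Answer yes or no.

Exact binomial: n=30, k=22, p₀=1/3=0.3333
P(X≥22) from Σ C(n,i)·p₀^i·(1−p₀)^(n−i)
p-value (one-sided, H₁ greater) = 0.00001
At α=0.01: p < α → reject H₀

reject H₀: yes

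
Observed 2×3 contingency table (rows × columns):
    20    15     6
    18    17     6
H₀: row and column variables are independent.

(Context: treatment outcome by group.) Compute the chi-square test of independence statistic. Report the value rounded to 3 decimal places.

test statistic = 0.230

Row totals [41, 41], col totals [38, 32, 12], n=82
χ² = (20−19.00)²/19.00 + (15−16.00)²/16.00 + (6−6.00)²/6.00 + (18−19.00)²/19.00 + (17−16.00)²/16.00 + (6−6.00)²/6.00 = 0.2303
df = 2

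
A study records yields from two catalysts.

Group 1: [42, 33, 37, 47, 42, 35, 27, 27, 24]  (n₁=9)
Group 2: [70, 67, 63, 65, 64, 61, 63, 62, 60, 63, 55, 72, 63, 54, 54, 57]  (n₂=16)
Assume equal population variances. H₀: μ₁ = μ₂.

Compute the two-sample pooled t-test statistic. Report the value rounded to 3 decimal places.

x̄₁=34.889, s₁=7.897, n₁=9
x̄₂=62.062, s₂=5.247, n₂=16
s_p² = [8·7.897² + 15·5.247²]/23 = 39.6446
SE = √(s_p²·(1/9+1/16)) = 2.6235
t = (34.889−62.062)/2.6235 = -10.3578
df = 23

test statistic = -10.358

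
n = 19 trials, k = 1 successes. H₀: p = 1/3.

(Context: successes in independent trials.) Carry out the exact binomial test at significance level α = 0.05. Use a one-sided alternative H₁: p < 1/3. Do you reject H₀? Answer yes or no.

Exact binomial: n=19, k=1, p₀=1/3=0.3333
P(X≤1) from Σ C(n,i)·p₀^i·(1−p₀)^(n−i)
p-value (one-sided, H₁ less) = 0.00474
At α=0.05: p < α → reject H₀

reject H₀: yes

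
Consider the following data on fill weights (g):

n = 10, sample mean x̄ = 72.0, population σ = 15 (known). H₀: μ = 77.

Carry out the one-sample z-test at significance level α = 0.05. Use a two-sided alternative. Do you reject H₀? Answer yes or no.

reject H₀: no

SE = σ/√n = 15/√10 = 4.7434
z = (x̄−μ₀)/SE = (72.0−77)/4.7434 = -1.0541
p-value (two-sided) = 0.29184
At α=0.05: p ≥ α → fail to reject H₀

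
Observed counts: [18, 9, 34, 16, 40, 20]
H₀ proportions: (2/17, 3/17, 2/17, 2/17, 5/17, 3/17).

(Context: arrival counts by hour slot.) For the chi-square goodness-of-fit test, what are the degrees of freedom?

df = k − 1 = 6 − 1 = 5

degrees of freedom = 5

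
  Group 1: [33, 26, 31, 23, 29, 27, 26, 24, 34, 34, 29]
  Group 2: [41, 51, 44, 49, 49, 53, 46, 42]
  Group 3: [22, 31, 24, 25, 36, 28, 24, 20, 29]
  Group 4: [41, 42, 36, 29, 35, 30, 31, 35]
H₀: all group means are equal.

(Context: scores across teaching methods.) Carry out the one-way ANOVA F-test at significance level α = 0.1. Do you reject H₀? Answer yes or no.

Group means [28.73, 46.88, 26.56, 34.88], grand mean 33.583
SSB = Σnᵢ(x̄ᵢ−x̄)² = 2130.596; SSW = ΣΣ(x−x̄ᵢ)² = 642.154
MSB = 2130.596/3 = 710.1987; MSW = 642.154/32 = 20.0673
F = MSB/MSW = 35.3908
df = (3, 32)
p-value (upper-tail) = 0.00000
At α=0.1: p < α → reject H₀

reject H₀: yes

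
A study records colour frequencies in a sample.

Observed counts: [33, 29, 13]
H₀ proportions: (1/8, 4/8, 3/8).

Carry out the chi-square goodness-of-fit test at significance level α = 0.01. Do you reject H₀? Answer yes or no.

n = 75; E_i = n·p_i = [9.38, 37.50, 28.12]
χ² = (33−9.38)²/9.38 + (29−37.50)²/37.50 + (13−28.12)²/28.12 = 69.5956
df = 2
p-value (upper-tail) = 0.00000
At α=0.01: p < α → reject H₀

reject H₀: yes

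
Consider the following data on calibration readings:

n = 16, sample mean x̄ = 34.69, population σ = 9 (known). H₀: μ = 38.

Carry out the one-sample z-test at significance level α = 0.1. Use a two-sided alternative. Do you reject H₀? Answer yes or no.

reject H₀: no

SE = σ/√n = 9/√16 = 2.2500
z = (x̄−μ₀)/SE = (34.69−38)/2.2500 = -1.4711
p-value (two-sided) = 0.14126
At α=0.1: p ≥ α → fail to reject H₀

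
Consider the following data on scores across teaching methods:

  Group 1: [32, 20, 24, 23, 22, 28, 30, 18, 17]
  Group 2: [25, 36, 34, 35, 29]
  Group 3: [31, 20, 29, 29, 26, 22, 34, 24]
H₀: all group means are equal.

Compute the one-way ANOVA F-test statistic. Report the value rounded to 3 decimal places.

Group means [23.78, 31.80, 26.88], grand mean 26.727
SSB = Σnᵢ(x̄ᵢ−x̄)² = 207.133; SSW = ΣΣ(x−x̄ᵢ)² = 465.231
MSB = 207.133/2 = 103.5665; MSW = 465.231/19 = 24.4858
F = MSB/MSW = 4.2297
df = (2, 19)

test statistic = 4.230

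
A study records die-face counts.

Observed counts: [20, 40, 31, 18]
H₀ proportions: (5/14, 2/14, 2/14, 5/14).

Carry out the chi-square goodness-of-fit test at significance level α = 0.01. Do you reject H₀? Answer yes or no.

reject H₀: yes

n = 109; E_i = n·p_i = [38.93, 15.57, 15.57, 38.93]
χ² = (20−38.93)²/38.93 + (40−15.57)²/15.57 + (31−15.57)²/15.57 + (18−38.93)²/38.93 = 74.0661
df = 3
p-value (upper-tail) = 0.00000
At α=0.01: p < α → reject H₀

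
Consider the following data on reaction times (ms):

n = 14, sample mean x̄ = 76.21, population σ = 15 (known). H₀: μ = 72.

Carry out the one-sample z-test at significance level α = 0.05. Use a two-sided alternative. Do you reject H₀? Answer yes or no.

reject H₀: no

SE = σ/√n = 15/√14 = 4.0089
z = (x̄−μ₀)/SE = (76.21−72)/4.0089 = 1.0502
p-value (two-sided) = 0.29365
At α=0.05: p ≥ α → fail to reject H₀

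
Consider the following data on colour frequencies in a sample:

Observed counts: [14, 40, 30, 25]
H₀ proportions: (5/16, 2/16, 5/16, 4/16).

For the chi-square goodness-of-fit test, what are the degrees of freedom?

degrees of freedom = 3

df = k − 1 = 4 − 1 = 3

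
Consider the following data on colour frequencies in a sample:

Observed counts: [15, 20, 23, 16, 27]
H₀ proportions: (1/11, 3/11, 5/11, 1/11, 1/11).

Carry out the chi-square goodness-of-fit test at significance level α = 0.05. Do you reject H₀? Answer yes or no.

n = 101; E_i = n·p_i = [9.18, 27.55, 45.91, 9.18, 9.18]
χ² = (15−9.18)²/9.18 + (20−27.55)²/27.55 + (23−45.91)²/45.91 + (16−9.18)²/9.18 + (27−9.18)²/9.18 = 56.8264
df = 4
p-value (upper-tail) = 0.00000
At α=0.05: p < α → reject H₀

reject H₀: yes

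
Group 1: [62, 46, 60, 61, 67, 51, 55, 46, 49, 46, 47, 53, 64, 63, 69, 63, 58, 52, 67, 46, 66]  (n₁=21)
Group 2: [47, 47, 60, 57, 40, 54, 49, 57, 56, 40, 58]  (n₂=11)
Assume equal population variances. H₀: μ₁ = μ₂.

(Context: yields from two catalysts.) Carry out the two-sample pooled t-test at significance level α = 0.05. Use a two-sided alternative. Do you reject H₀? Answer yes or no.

reject H₀: no

x̄₁=56.714, s₁=8.137, n₁=21
x̄₂=51.364, s₂=7.159, n₂=11
s_p² = [20·8.137² + 10·7.159²]/30 = 61.2277
SE = √(s_p²·(1/21+1/11)) = 2.9123
t = (56.714−51.364)/2.9123 = 1.8372
df = 30
p-value (two-sided) = 0.07610
At α=0.05: p ≥ α → fail to reject H₀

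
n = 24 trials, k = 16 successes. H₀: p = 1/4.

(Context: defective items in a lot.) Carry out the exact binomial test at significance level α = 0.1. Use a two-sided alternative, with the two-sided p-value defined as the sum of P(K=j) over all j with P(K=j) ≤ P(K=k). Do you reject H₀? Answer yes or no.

reject H₀: yes

Exact binomial: n=24, k=16, p₀=1/4=0.2500
P(X=j) = C(n,j)·p₀^j·(1−p₀)^(n−j); p = Σ P(X=j) over j with P(X=j) ≤ P(X=16)
p-value (two-sided) = 0.00002
At α=0.1: p < α → reject H₀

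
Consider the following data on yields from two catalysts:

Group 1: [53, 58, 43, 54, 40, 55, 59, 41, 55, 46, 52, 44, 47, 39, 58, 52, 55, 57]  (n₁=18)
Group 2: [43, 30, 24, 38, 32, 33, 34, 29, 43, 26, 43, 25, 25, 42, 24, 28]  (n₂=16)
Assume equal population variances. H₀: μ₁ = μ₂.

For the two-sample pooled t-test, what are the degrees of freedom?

df = n₁ + n₂ − 2 = 18 + 16 − 2 = 32

degrees of freedom = 32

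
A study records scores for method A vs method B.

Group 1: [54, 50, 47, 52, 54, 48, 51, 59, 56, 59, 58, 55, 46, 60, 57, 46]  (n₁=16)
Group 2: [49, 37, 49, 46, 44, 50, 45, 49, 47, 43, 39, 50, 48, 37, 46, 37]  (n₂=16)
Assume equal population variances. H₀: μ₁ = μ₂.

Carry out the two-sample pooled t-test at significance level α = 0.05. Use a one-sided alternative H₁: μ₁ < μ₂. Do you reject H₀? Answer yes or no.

x̄₁=53.250, s₁=4.824, n₁=16
x̄₂=44.750, s₂=4.796, n₂=16
s_p² = [15·4.824² + 15·4.796²]/30 = 23.1333
SE = √(s_p²·(1/16+1/16)) = 1.7005
t = (53.250−44.750)/1.7005 = 4.9986
df = 30
p-value (one-sided, H₁ less) = 0.99999
At α=0.05: p ≥ α → fail to reject H₀

reject H₀: no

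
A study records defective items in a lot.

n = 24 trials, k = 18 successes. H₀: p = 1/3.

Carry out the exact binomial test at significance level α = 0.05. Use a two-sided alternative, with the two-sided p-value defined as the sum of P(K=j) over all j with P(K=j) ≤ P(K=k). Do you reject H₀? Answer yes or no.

reject H₀: yes

Exact binomial: n=24, k=18, p₀=1/3=0.3333
P(X=j) = C(n,j)·p₀^j·(1−p₀)^(n−j); p = Σ P(X=j) over j with P(X=j) ≤ P(X=18)
p-value (two-sided) = 0.00004
At α=0.05: p < α → reject H₀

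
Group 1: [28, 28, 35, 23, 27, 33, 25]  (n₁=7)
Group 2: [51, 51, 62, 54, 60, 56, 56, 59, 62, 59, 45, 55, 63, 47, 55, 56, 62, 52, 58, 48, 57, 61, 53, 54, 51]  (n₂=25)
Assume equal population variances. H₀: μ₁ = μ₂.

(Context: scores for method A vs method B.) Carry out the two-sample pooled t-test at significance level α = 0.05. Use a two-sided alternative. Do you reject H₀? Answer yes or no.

reject H₀: yes

x̄₁=28.429, s₁=4.237, n₁=7
x̄₂=55.480, s₂=4.959, n₂=25
s_p² = [6·4.237² + 24·4.959²]/30 = 23.2651
SE = √(s_p²·(1/7+1/25)) = 2.0626
t = (28.429−55.480)/2.0626 = -13.1154
df = 30
p-value (two-sided) = 0.00000
At α=0.05: p < α → reject H₀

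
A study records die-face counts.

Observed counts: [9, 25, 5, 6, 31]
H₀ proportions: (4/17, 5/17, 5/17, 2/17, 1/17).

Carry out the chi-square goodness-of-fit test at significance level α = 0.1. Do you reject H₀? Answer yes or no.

n = 76; E_i = n·p_i = [17.88, 22.35, 22.35, 8.94, 4.47]
χ² = (9−17.88)²/17.88 + (25−22.35)²/22.35 + (5−22.35)²/22.35 + (6−8.94)²/8.94 + (31−4.47)²/4.47 = 176.5954
df = 4
p-value (upper-tail) = 0.00000
At α=0.1: p < α → reject H₀

reject H₀: yes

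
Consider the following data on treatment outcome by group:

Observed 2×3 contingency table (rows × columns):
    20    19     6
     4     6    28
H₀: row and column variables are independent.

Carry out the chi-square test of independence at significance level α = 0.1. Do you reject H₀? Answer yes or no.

reject H₀: yes

Row totals [45, 38], col totals [24, 25, 34], n=83
χ² = (20−13.01)²/13.01 + (19−13.55)²/13.55 + (6−18.43)²/18.43 + (4−10.99)²/10.99 + (6−11.45)²/11.45 + (28−15.57)²/15.57 = 31.2942
df = 2
p-value (upper-tail) = 0.00000
At α=0.1: p < α → reject H₀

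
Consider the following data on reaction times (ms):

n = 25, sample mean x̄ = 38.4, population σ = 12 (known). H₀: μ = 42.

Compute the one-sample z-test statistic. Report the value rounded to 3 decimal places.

SE = σ/√n = 12/√25 = 2.4000
z = (x̄−μ₀)/SE = (38.4−42)/2.4000 = -1.5000

test statistic = -1.500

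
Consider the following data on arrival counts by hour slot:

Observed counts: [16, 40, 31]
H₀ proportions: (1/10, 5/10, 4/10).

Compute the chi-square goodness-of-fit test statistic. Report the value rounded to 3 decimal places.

test statistic = 6.822

n = 87; E_i = n·p_i = [8.70, 43.50, 34.80]
χ² = (16−8.70)²/8.70 + (40−43.50)²/43.50 + (31−34.80)²/34.80 = 6.8218
df = 2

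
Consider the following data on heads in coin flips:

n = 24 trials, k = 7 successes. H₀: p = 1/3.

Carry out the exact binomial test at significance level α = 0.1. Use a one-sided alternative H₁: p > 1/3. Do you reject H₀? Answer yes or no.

reject H₀: no

Exact binomial: n=24, k=7, p₀=1/3=0.3333
P(X≥7) from Σ C(n,i)·p₀^i·(1−p₀)^(n−i)
p-value (one-sided, H₁ greater) = 0.73682
At α=0.1: p ≥ α → fail to reject H₀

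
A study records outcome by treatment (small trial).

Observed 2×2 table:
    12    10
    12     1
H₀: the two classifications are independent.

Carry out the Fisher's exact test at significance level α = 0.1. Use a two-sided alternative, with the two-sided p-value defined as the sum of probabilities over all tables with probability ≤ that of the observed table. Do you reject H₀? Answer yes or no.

reject H₀: yes

Margins: r₁=22, r₂=13, c₁=24, c₂=11, n=35
p_obs = C(22,12)·C(13,12)/C(35,24); sum pmf over tables with pmf ≤ p_obs
p-value (two-sided) = 0.02700
At α=0.1: p < α → reject H₀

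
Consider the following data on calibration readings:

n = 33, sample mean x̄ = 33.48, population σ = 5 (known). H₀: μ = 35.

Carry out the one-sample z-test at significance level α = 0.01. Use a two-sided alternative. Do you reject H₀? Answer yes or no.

SE = σ/√n = 5/√33 = 0.8704
z = (x̄−μ₀)/SE = (33.48−35)/0.8704 = -1.7463
p-value (two-sided) = 0.08075
At α=0.01: p ≥ α → fail to reject H₀

reject H₀: no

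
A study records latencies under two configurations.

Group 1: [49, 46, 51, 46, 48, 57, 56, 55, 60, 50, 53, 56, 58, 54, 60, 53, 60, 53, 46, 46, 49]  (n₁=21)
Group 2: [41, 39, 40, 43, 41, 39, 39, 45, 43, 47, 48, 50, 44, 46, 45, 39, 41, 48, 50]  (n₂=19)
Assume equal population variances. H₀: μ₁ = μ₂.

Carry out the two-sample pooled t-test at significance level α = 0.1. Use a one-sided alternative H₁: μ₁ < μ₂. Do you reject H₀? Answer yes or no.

x̄₁=52.667, s₁=4.872, n₁=21
x̄₂=43.579, s₂=3.805, n₂=19
s_p² = [20·4.872² + 18·3.805²]/38 = 19.3500
SE = √(s_p²·(1/21+1/19)) = 1.3928
t = (52.667−43.579)/1.3928 = 6.5249
df = 38
p-value (one-sided, H₁ less) = 1.00000
At α=0.1: p ≥ α → fail to reject H₀

reject H₀: no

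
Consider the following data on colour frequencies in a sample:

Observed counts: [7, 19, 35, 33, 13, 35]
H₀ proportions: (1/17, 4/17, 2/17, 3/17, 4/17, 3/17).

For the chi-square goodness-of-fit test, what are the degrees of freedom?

df = k − 1 = 6 − 1 = 5

degrees of freedom = 5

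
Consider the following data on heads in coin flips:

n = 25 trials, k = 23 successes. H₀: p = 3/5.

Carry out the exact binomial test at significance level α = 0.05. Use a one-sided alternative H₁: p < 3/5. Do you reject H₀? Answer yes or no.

Exact binomial: n=25, k=23, p₀=3/5=0.6000
P(X≤23) from Σ C(n,i)·p₀^i·(1−p₀)^(n−i)
p-value (one-sided, H₁ less) = 0.99995
At α=0.05: p ≥ α → fail to reject H₀

reject H₀: no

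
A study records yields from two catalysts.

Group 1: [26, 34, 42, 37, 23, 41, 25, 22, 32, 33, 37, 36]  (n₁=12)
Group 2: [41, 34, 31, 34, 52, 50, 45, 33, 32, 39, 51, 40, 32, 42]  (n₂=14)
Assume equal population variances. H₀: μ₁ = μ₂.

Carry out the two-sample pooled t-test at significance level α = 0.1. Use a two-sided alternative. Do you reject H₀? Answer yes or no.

x̄₁=32.333, s₁=6.853, n₁=12
x̄₂=39.714, s₂=7.467, n₂=14
s_p² = [11·6.853² + 13·7.467²]/24 = 51.7302
SE = √(s_p²·(1/12+1/14)) = 2.8295
t = (32.333−39.714)/2.8295 = -2.6086
df = 24
p-value (two-sided) = 0.01540
At α=0.1: p < α → reject H₀

reject H₀: yes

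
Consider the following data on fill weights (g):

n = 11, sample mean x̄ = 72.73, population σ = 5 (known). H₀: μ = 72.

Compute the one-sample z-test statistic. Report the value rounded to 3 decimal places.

SE = σ/√n = 5/√11 = 1.5076
z = (x̄−μ₀)/SE = (72.73−72)/1.5076 = 0.4842

test statistic = 0.484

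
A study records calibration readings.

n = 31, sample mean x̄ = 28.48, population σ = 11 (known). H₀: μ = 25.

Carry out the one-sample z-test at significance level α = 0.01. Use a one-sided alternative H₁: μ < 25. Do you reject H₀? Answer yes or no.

SE = σ/√n = 11/√31 = 1.9757
z = (x̄−μ₀)/SE = (28.48−25)/1.9757 = 1.7614
p-value (one-sided, H₁ less) = 0.96092
At α=0.01: p ≥ α → fail to reject H₀

reject H₀: no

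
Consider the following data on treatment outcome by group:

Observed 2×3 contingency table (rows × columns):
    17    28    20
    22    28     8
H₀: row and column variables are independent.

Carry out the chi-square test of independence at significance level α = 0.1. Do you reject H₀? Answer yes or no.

Row totals [65, 58], col totals [39, 56, 28], n=123
χ² = (17−20.61)²/20.61 + (28−29.59)²/29.59 + (20−14.80)²/14.80 + (22−18.39)²/18.39 + (28−26.41)²/26.41 + (8−13.20)²/13.20 = 5.4030
df = 2
p-value (upper-tail) = 0.06710
At α=0.1: p < α → reject H₀

reject H₀: yes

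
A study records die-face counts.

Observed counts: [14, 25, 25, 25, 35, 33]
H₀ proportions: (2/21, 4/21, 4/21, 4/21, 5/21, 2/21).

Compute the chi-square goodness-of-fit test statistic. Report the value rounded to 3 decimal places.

test statistic = 24.409

n = 157; E_i = n·p_i = [14.95, 29.90, 29.90, 29.90, 37.38, 14.95]
χ² = (14−14.95)²/14.95 + (25−29.90)²/29.90 + (25−29.90)²/29.90 + (25−29.90)²/29.90 + (35−37.38)²/37.38 + (33−14.95)²/14.95 = 24.4092
df = 5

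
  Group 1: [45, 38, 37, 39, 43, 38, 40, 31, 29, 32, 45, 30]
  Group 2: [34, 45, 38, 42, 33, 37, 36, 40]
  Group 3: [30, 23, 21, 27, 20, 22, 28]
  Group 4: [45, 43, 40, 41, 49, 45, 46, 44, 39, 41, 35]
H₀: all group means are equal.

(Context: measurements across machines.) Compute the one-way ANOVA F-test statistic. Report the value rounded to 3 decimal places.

Group means [37.25, 38.12, 24.43, 42.55], grand mean 36.605
SSB = Σnᵢ(x̄ᵢ−x̄)² = 1449.512; SSW = ΣΣ(x−x̄ᵢ)² = 705.567
MSB = 1449.512/3 = 483.1708; MSW = 705.567/34 = 20.7520
F = MSB/MSW = 23.2831
df = (3, 34)

test statistic = 23.283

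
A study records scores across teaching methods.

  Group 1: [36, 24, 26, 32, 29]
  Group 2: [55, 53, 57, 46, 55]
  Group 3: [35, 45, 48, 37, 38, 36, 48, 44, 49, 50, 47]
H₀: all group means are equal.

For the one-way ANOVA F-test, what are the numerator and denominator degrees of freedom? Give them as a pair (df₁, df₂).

degrees of freedom = [2, 18]

k = 3 groups, N = 21 total
df = (k−1, N−k) = (3−1, 21−3) = (2, 18)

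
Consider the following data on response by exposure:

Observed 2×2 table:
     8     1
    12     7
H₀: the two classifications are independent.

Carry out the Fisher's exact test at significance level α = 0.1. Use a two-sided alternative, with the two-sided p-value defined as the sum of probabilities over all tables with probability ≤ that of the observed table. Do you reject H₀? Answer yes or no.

reject H₀: no

Margins: r₁=9, r₂=19, c₁=20, c₂=8, n=28
p_obs = C(9,8)·C(19,12)/C(28,20); sum pmf over tables with pmf ≤ p_obs
p-value (two-sided) = 0.21435
At α=0.1: p ≥ α → fail to reject H₀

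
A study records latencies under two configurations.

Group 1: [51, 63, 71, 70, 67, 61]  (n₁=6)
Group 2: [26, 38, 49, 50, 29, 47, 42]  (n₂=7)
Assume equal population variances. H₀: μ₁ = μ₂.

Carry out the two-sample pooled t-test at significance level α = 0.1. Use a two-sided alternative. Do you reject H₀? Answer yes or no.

x̄₁=63.833, s₁=7.387, n₁=6
x̄₂=40.143, s₂=9.616, n₂=7
s_p² = [5·7.387² + 6·9.616²]/11 = 75.2446
SE = √(s_p²·(1/6+1/7)) = 4.8260
t = (63.833−40.143)/4.8260 = 4.9090
df = 11
p-value (two-sided) = 0.00046
At α=0.1: p < α → reject H₀

reject H₀: yes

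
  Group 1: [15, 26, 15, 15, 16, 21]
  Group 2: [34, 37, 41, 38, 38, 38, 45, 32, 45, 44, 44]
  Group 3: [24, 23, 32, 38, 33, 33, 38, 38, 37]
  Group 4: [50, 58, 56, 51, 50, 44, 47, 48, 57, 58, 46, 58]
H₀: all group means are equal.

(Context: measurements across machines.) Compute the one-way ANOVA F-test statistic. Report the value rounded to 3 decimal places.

test statistic = 64.246

Group means [18.00, 39.64, 32.89, 51.92], grand mean 38.500
SSB = Σnᵢ(x̄ᵢ−x̄)² = 4979.149; SSW = ΣΣ(x−x̄ᵢ)² = 878.351
MSB = 4979.149/3 = 1659.7163; MSW = 878.351/34 = 25.8339
F = MSB/MSW = 64.2458
df = (3, 34)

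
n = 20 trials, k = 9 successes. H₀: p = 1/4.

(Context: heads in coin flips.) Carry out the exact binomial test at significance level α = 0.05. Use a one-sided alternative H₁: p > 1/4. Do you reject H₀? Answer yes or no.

reject H₀: yes

Exact binomial: n=20, k=9, p₀=1/4=0.2500
P(X≥9) from Σ C(n,i)·p₀^i·(1−p₀)^(n−i)
p-value (one-sided, H₁ greater) = 0.04093
At α=0.05: p < α → reject H₀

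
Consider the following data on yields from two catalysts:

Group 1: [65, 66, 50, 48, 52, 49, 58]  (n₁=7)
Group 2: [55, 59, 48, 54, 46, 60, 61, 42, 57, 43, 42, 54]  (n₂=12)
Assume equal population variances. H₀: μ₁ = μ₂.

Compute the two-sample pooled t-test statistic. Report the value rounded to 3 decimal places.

x̄₁=55.429, s₁=7.613, n₁=7
x̄₂=51.750, s₂=7.187, n₂=12
s_p² = [6·7.613² + 11·7.187²]/17 = 53.8803
SE = √(s_p²·(1/7+1/12)) = 3.4910
t = (55.429−51.750)/3.4910 = 1.0537
df = 17

test statistic = 1.054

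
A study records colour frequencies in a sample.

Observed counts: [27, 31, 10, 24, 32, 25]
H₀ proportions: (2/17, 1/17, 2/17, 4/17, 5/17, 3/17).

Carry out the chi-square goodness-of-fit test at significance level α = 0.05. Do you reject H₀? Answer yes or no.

reject H₀: yes

n = 149; E_i = n·p_i = [17.53, 8.76, 17.53, 35.06, 43.82, 26.29]
χ² = (27−17.53)²/17.53 + (31−8.76)²/8.76 + (10−17.53)²/17.53 + (24−35.06)²/35.06 + (32−43.82)²/43.82 + (25−26.29)²/26.29 = 71.5018
df = 5
p-value (upper-tail) = 0.00000
At α=0.05: p < α → reject H₀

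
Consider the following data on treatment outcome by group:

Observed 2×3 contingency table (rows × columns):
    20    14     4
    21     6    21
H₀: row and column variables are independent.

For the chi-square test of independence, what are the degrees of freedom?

degrees of freedom = 2

df = (r−1)(c−1) = (2−1)·(3−1) = 2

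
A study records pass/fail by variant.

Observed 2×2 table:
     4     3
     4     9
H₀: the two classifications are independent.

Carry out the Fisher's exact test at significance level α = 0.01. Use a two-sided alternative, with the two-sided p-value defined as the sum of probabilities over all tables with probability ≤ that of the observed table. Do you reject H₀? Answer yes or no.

reject H₀: no

Margins: r₁=7, r₂=13, c₁=8, c₂=12, n=20
p_obs = C(7,4)·C(13,4)/C(20,8); sum pmf over tables with pmf ≤ p_obs
p-value (two-sided) = 0.35635
At α=0.01: p ≥ α → fail to reject H₀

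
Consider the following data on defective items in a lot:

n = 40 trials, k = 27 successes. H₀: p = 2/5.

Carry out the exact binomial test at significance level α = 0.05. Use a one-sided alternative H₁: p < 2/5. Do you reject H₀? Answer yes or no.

reject H₀: no

Exact binomial: n=40, k=27, p₀=2/5=0.4000
P(X≤27) from Σ C(n,i)·p₀^i·(1−p₀)^(n−i)
p-value (one-sided, H₁ less) = 0.99988
At α=0.05: p ≥ α → fail to reject H₀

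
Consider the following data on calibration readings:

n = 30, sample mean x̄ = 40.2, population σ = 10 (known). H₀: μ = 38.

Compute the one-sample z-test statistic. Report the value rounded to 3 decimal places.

SE = σ/√n = 10/√30 = 1.8257
z = (x̄−μ₀)/SE = (40.2−38)/1.8257 = 1.2050

test statistic = 1.205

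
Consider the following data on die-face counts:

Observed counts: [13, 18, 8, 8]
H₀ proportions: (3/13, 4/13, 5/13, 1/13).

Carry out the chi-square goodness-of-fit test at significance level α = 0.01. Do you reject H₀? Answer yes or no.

n = 47; E_i = n·p_i = [10.85, 14.46, 18.08, 3.62]
χ² = (13−10.85)²/10.85 + (18−14.46)²/14.46 + (8−18.08)²/18.08 + (8−3.62)²/3.62 = 12.2284
df = 3
p-value (upper-tail) = 0.00664
At α=0.01: p < α → reject H₀

reject H₀: yes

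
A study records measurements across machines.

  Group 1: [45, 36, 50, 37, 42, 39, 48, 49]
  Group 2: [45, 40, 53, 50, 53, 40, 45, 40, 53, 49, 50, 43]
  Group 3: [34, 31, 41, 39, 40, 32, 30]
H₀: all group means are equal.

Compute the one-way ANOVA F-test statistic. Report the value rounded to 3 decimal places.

test statistic = 10.896

Group means [43.25, 46.75, 35.29], grand mean 42.741
SSB = Σnᵢ(x̄ᵢ−x̄)² = 584.007; SSW = ΣΣ(x−x̄ᵢ)² = 643.179
MSB = 584.007/2 = 292.0033; MSW = 643.179/24 = 26.7991
F = MSB/MSW = 10.8960
df = (2, 24)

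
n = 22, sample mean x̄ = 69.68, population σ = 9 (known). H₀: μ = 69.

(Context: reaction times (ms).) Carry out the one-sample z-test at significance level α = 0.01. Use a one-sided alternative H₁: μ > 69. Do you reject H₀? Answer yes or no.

reject H₀: no

SE = σ/√n = 9/√22 = 1.9188
z = (x̄−μ₀)/SE = (69.68−69)/1.9188 = 0.3544
p-value (one-sided, H₁ greater) = 0.36152
At α=0.01: p ≥ α → fail to reject H₀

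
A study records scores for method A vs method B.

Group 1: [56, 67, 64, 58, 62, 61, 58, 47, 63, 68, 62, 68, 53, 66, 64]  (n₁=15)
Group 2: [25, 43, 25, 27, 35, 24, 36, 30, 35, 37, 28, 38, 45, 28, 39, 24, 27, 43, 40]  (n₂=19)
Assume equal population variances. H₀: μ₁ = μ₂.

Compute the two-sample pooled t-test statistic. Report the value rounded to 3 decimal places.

x̄₁=61.133, s₁=5.890, n₁=15
x̄₂=33.105, s₂=7.102, n₂=19
s_p² = [14·5.890² + 18·7.102²]/32 = 43.5476
SE = √(s_p²·(1/15+1/19)) = 2.2793
t = (61.133−33.105)/2.2793 = 12.2969
df = 32

test statistic = 12.297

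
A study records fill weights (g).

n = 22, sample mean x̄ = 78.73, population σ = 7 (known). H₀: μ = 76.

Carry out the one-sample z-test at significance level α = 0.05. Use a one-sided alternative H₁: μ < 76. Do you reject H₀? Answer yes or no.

SE = σ/√n = 7/√22 = 1.4924
z = (x̄−μ₀)/SE = (78.73−76)/1.4924 = 1.8293
p-value (one-sided, H₁ less) = 0.96632
At α=0.05: p ≥ α → fail to reject H₀

reject H₀: no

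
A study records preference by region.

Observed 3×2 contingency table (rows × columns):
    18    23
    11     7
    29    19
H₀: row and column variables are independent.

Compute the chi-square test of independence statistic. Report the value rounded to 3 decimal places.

test statistic = 2.845

Row totals [41, 18, 48], col totals [58, 49], n=107
χ² = (18−22.22)²/22.22 + (23−18.78)²/18.78 + (11−9.76)²/9.76 + (7−8.24)²/8.24 + (29−26.02)²/26.02 + (19−21.98)²/21.98 = 2.8451
df = 2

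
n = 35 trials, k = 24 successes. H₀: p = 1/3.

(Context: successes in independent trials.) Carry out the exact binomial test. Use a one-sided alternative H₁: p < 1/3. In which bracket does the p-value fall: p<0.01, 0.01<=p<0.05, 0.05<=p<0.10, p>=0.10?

Exact binomial: n=35, k=24, p₀=1/3=0.3333
P(X≤24) from Σ C(n,i)·p₀^i·(1−p₀)^(n−i)
p-value (one-sided, H₁ less) = 1.00000
→ bracket: p>=0.10

p-value bracket: p>=0.10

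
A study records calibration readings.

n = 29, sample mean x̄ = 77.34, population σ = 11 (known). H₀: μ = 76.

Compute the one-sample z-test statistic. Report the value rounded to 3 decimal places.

SE = σ/√n = 11/√29 = 2.0426
z = (x̄−μ₀)/SE = (77.34−76)/2.0426 = 0.6560

test statistic = 0.656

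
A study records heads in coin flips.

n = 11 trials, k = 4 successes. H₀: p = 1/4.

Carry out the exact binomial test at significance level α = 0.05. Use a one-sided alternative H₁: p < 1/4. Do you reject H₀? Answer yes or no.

Exact binomial: n=11, k=4, p₀=1/4=0.2500
P(X≤4) from Σ C(n,i)·p₀^i·(1−p₀)^(n−i)
p-value (one-sided, H₁ less) = 0.88537
At α=0.05: p ≥ α → fail to reject H₀

reject H₀: no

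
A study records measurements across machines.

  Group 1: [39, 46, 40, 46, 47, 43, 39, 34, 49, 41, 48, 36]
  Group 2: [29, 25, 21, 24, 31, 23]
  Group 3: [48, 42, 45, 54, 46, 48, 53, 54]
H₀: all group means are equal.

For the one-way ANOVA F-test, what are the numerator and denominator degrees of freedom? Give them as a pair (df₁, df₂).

k = 3 groups, N = 26 total
df = (k−1, N−k) = (3−1, 26−3) = (2, 23)

degrees of freedom = [2, 23]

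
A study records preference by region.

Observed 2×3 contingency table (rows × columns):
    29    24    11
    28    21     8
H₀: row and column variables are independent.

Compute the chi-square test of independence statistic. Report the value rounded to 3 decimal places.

test statistic = 0.287

Row totals [64, 57], col totals [57, 45, 19], n=121
χ² = (29−30.15)²/30.15 + (24−23.80)²/23.80 + (11−10.05)²/10.05 + (28−26.85)²/26.85 + (21−21.20)²/21.20 + (8−8.95)²/8.95 = 0.2872
df = 2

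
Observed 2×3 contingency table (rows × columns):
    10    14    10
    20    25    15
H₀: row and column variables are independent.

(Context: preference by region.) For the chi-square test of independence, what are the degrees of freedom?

df = (r−1)(c−1) = (2−1)·(3−1) = 2

degrees of freedom = 2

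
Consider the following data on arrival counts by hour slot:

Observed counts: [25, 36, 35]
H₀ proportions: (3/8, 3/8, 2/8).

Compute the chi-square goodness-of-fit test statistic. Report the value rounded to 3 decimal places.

n = 96; E_i = n·p_i = [36.00, 36.00, 24.00]
χ² = (25−36.00)²/36.00 + (36−36.00)²/36.00 + (35−24.00)²/24.00 = 8.4028
df = 2

test statistic = 8.403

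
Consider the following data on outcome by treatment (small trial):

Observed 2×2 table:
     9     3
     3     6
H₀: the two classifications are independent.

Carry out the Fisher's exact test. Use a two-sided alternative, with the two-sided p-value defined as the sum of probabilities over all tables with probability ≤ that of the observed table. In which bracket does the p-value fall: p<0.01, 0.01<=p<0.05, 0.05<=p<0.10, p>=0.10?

p-value bracket: 0.05<=p<0.10

Margins: r₁=12, r₂=9, c₁=12, c₂=9, n=21
p_obs = C(12,9)·C(9,3)/C(21,12); sum pmf over tables with pmf ≤ p_obs
p-value (two-sided) = 0.08723
→ bracket: 0.05<=p<0.10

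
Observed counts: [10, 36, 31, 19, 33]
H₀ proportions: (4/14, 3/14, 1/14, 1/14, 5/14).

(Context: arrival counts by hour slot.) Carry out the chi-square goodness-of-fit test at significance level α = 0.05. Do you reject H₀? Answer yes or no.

n = 129; E_i = n·p_i = [36.86, 27.64, 9.21, 9.21, 46.07]
χ² = (10−36.86)²/36.86 + (36−27.64)²/27.64 + (31−9.21)²/9.21 + (19−9.21)²/9.21 + (33−46.07)²/46.07 = 87.7070
df = 4
p-value (upper-tail) = 0.00000
At α=0.05: p < α → reject H₀

reject H₀: yes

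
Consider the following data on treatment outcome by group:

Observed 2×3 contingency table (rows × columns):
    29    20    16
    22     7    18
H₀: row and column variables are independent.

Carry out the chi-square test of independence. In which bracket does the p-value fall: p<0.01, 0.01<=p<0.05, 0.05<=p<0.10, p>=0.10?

Row totals [65, 47], col totals [51, 27, 34], n=112
χ² = (29−29.60)²/29.60 + (20−15.67)²/15.67 + (16−19.73)²/19.73 + (22−21.40)²/21.40 + (7−11.33)²/11.33 + (18−14.27)²/14.27 = 4.5627
df = 2
p-value (upper-tail) = 0.10215
→ bracket: p>=0.10

p-value bracket: p>=0.10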